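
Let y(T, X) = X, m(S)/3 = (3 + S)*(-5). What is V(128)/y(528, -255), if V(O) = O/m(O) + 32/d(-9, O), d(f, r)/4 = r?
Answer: 83/8017200 ≈ 1.0353e-5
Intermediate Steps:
m(S) = -45 - 15*S (m(S) = 3*((3 + S)*(-5)) = 3*(-15 - 5*S) = -45 - 15*S)
d(f, r) = 4*r
V(O) = 8/O + O/(-45 - 15*O) (V(O) = O/(-45 - 15*O) + 32/((4*O)) = O/(-45 - 15*O) + 32*(1/(4*O)) = O/(-45 - 15*O) + 8/O = 8/O + O/(-45 - 15*O))
V(128)/y(528, -255) = ((1/15)*(360 - 1*128**2 + 120*128)/(128*(3 + 128)))/(-255) = ((1/15)*(1/128)*(360 - 1*16384 + 15360)/131)*(-1/255) = ((1/15)*(1/128)*(1/131)*(360 - 16384 + 15360))*(-1/255) = ((1/15)*(1/128)*(1/131)*(-664))*(-1/255) = -83/31440*(-1/255) = 83/8017200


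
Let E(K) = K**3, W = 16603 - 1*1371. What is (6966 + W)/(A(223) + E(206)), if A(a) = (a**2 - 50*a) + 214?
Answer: 22198/8780609 ≈ 0.0025281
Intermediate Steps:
W = 15232 (W = 16603 - 1371 = 15232)
A(a) = 214 + a**2 - 50*a
(6966 + W)/(A(223) + E(206)) = (6966 + 15232)/((214 + 223**2 - 50*223) + 206**3) = 22198/((214 + 49729 - 11150) + 8741816) = 22198/(38793 + 8741816) = 22198/8780609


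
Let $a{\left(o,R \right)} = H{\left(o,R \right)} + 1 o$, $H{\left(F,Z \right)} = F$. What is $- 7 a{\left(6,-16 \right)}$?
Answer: $-84$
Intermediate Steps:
$a{\left(o,R \right)} = 2 o$ ($a{\left(o,R \right)} = o + 1 o = o + o = 2 o$)
$- 7 a{\left(6,-16 \right)} = - 7 \cdot 2 \cdot 6 = \left(-7\right) 12 = -84$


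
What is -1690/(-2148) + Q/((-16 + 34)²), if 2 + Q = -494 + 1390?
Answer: 17138/4833 ≈ 3.5460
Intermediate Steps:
Q = 894 (Q = -2 + (-494 + 1390) = -2 + 896 = 894)
-1690/(-2148) + Q/((-16 + 34)²) = -1690/(-2148) + 894/((-16 + 34)²) = -1690*(-1/2148) + 894/(18²) = 845/1074 + 894/324 = 845/1074 + 894*(1/324) = 845/1074 + 149/54 = 17138/4833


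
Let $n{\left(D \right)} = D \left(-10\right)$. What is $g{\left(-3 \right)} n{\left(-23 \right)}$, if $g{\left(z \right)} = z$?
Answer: $-690$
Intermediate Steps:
$n{\left(D \right)} = - 10 D$
$g{\left(-3 \right)} n{\left(-23 \right)} = - 3 \left(\left(-10\right) \left(-23\right)\right) = \left(-3\right) 230 = -690$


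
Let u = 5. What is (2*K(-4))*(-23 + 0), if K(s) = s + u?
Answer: -46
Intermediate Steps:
K(s) = 5 + s (K(s) = s + 5 = 5 + s)
(2*K(-4))*(-23 + 0) = (2*(5 - 4))*(-23 + 0) = (2*1)*(-23) = 2*(-23) = -46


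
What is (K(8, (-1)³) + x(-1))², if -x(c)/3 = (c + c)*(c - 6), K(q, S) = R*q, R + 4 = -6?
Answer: 14884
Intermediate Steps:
R = -10 (R = -4 - 6 = -10)
K(q, S) = -10*q
x(c) = -6*c*(-6 + c) (x(c) = -3*(c + c)*(c - 6) = -3*2*c*(-6 + c) = -6*c*(-6 + c))
(K(8, (-1)³) + x(-1))² = (-10*8 + 6*(-1)*(6 - 1*(-1)))² = (-80 + 6*(-1)*(6 + 1))² = (-80 + 6*(-1)*7)² = (-80 - 42)² = (-122)² = 14884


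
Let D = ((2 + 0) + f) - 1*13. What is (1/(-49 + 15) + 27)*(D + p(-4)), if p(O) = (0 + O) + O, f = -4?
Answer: -21091/34 ≈ -620.32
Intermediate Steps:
p(O) = 2*O (p(O) = O + O = 2*O)
D = -15 (D = ((2 + 0) - 4) - 1*13 = (2 - 4) - 13 = -2 - 13 = -15)
(1/(-49 + 15) + 27)*(D + p(-4)) = (1/(-49 + 15) + 27)*(-15 + 2*(-4)) = (1/(-34) + 27)*(-15 - 8) = (-1/34 + 27)*(-23) = (917/34)*(-23) = -21091/34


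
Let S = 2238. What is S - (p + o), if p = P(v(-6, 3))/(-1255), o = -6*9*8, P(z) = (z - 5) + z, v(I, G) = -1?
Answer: 3350843/1255 ≈ 2670.0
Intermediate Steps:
P(z) = -5 + 2*z (P(z) = (-5 + z) + z = -5 + 2*z)
o = -432 (o = -54*8 = -432)
p = 7/1255 (p = (-5 + 2*(-1))/(-1255) = (-5 - 2)*(-1/1255) = -7*(-1/1255) = 7/1255 ≈ 0.0055777)
S - (p + o) = 2238 - (7/1255 - 432) = 2238 - 1*(-542153/1255) = 2238 + 542153/1255 = 3350843/1255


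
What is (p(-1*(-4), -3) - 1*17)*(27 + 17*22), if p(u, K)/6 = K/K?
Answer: -4411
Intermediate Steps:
p(u, K) = 6 (p(u, K) = 6*(K/K) = 6*1 = 6)
(p(-1*(-4), -3) - 1*17)*(27 + 17*22) = (6 - 1*17)*(27 + 17*22) = (6 - 17)*(27 + 374) = -11*401 = -4411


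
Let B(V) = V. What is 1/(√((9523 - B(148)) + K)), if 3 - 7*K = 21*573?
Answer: √41685/17865 ≈ 0.011428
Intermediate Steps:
K = -12030/7 (K = 3/7 - 3*573 = 3/7 - ⅐*12033 = 3/7 - 1719 = -12030/7 ≈ -1718.6)
1/(√((9523 - B(148)) + K)) = 1/(√((9523 - 1*148) - 12030/7)) = 1/(√((9523 - 148) - 12030/7)) = 1/(√(9375 - 12030/7)) = 1/(√(53595/7)) = 1/(3*√41685/7) = √41685/17865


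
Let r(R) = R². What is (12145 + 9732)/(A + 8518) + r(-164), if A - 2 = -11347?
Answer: 76013115/2827 ≈ 26888.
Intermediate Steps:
A = -11345 (A = 2 - 11347 = -11345)
(12145 + 9732)/(A + 8518) + r(-164) = (12145 + 9732)/(-11345 + 8518) + (-164)² = 21877/(-2827) + 26896 = 21877*(-1/2827) + 26896 = -21877/2827 + 26896 = 76013115/2827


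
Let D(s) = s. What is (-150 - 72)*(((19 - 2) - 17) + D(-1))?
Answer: 222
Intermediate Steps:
(-150 - 72)*(((19 - 2) - 17) + D(-1)) = (-150 - 72)*(((19 - 2) - 17) - 1) = -222*((17 - 17) - 1) = -222*(0 - 1) = -222*(-1) = 222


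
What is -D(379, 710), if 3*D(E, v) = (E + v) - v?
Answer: -379/3 ≈ -126.33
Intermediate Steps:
D(E, v) = E/3 (D(E, v) = ((E + v) - v)/3 = E/3)
-D(379, 710) = -379/3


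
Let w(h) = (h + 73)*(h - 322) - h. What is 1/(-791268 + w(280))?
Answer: -1/806374 ≈ -1.2401e-6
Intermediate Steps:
w(h) = -h + (-322 + h)*(73 + h) (w(h) = (73 + h)*(-322 + h) - h = (-322 + h)*(73 + h) - h = -h + (-322 + h)*(73 + h))
1/(-791268 + w(280)) = 1/(-791268 + (-23506 + 280**2 - 250*280)) = 1/(-791268 + (-23506 + 78400 - 70000)) = 1/(-791268 - 15106) = 1/(-806374) = -1/806374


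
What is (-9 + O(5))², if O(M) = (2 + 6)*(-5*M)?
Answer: 43681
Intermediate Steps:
O(M) = -40*M (O(M) = 8*(-5*M) = -40*M)
(-9 + O(5))² = (-9 - 40*5)² = (-9 - 200)² = (-209)² = 43681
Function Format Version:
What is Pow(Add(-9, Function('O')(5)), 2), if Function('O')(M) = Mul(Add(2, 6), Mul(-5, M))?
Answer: 43681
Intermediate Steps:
Function('O')(M) = Mul(-40, M) (Function('O')(M) = Mul(8, Mul(-5, M)) = Mul(-40, M))
Pow(Add(-9, Function('O')(5)), 2) = Pow(Add(-9, Mul(-40, 5)), 2) = Pow(Add(-9, -200), 2) = Pow(-209, 2) = 43681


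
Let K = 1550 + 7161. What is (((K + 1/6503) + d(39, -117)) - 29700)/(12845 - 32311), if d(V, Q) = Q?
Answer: 137252317/126587398 ≈ 1.0842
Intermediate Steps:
K = 8711
(((K + 1/6503) + d(39, -117)) - 29700)/(12845 - 32311) = (((8711 + 1/6503) - 117) - 29700)/(12845 - 32311) = (((8711 + 1/6503) - 117) - 29700)/(-19466) = ((56647634/6503 - 117) - 29700)*(-1/19466) = (55886783/6503 - 29700)*(-1/19466) = -137252317/6503*(-1/19466) = 137252317/126587398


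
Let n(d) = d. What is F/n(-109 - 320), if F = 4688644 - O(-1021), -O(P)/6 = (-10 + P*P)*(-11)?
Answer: 64111802/429 ≈ 1.4944e+5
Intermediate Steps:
O(P) = -660 + 66*P² (O(P) = -6*(-10 + P*P)*(-11) = -6*(-10 + P²)*(-11) = -6*(110 - 11*P²) = -660 + 66*P²)
F = -64111802 (F = 4688644 - (-660 + 66*(-1021)²) = 4688644 - (-660 + 66*1042441) = 4688644 - (-660 + 68801106) = 4688644 - 1*68800446 = 4688644 - 68800446 = -64111802)
F/n(-109 - 320) = -64111802/(-109 - 320) = -64111802/(-429) = -64111802*(-1/429) = 64111802/429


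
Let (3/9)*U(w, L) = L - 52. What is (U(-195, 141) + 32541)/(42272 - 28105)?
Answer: 32808/14167 ≈ 2.3158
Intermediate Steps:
U(w, L) = -156 + 3*L (U(w, L) = 3*(L - 52) = 3*(-52 + L) = -156 + 3*L)
(U(-195, 141) + 32541)/(42272 - 28105) = ((-156 + 3*141) + 32541)/(42272 - 28105) = ((-156 + 423) + 32541)/14167 = (267 + 32541)*(1/14167) = 32808*(1/14167) = 32808/14167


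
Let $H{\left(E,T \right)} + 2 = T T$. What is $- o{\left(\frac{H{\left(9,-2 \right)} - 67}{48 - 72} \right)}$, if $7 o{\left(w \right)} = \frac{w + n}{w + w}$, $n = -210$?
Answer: $\frac{995}{182} \approx 5.467$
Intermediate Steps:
$H{\left(E,T \right)} = -2 + T^{2}$ ($H{\left(E,T \right)} = -2 + T T = -2 + T^{2}$)
$o{\left(w \right)} = \frac{-210 + w}{14 w}$ ($o{\left(w \right)} = \frac{\left(w - 210\right) \frac{1}{w + w}}{7} = \frac{\left(-210 + w\right) \frac{1}{2 w}}{7} = \frac{\frac{1}{2} \frac{1}{w} \left(-210 + w\right)}{7} = \frac{-210 + w}{14 w}$)
$- o{\left(\frac{H{\left(9,-2 \right)} - 67}{48 - 72} \right)} = - \frac{-210 + \frac{\left(-2 + \left(-2\right)^{2}\right) - 67}{48 - 72}}{14 \frac{\left(-2 + \left(-2\right)^{2}\right) - 67}{48 - 72}} = - \frac{-210 + \frac{\left(-2 + 4\right) - 67}{-24}}{14 \frac{\left(-2 + 4\right) - 67}{-24}} = - \frac{-210 + \left(2 - 67\right) \left(- \frac{1}{24}\right)}{14 \left(2 - 67\right) \left(- \frac{1}{24}\right)} = - \frac{-210 - - \frac{65}{24}}{14 \left(\left(-65\right) \left(- \frac{1}{24}\right)\right)} = - \frac{-210 + \frac{65}{24}}{14 \cdot \frac{65}{24}} = - \frac{24 \left(-4975\right)}{14 \cdot 65 \cdot 24} = \left(-1\right) \left(- \frac{995}{182}\right) = \frac{995}{182}$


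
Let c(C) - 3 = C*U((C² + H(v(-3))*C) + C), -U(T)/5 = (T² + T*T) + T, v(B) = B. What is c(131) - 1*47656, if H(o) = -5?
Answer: -362605542278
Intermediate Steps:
U(T) = -10*T² - 5*T (U(T) = -5*((T² + T*T) + T) = -5*((T² + T²) + T) = -5*(2*T² + T) = -5*(T + 2*T²) = -10*T² - 5*T)
c(C) = 3 - 5*C*(C² - 4*C)*(1 - 8*C + 2*C²) (c(C) = 3 + C*(-5*((C² - 5*C) + C)*(1 + 2*((C² - 5*C) + C))) = 3 + C*(-5*(C² - 4*C)*(1 + 2*(C² - 4*C))) = 3 + C*(-5*(C² - 4*C)*(1 + (-8*C + 2*C²))) = 3 + C*(-5*(C² - 4*C)*(1 - 8*C + 2*C²)) = 3 - 5*C*(C² - 4*C)*(1 - 8*C + 2*C²))
c(131) - 1*47656 = (3 - 5*131²*(1 + 2*131*(-4 + 131))*(-4 + 131)) - 1*47656 = (3 - 5*17161*(1 + 2*131*127)*127) - 47656 = (3 - 5*17161*(1 + 33274)*127) - 47656 = (3 - 5*17161*33275*127) - 47656 = (3 - 362605494625) - 47656 = -362605494622 - 47656 = -362605542278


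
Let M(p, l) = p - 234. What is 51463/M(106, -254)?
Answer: -51463/128 ≈ -402.05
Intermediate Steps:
M(p, l) = -234 + p
51463/M(106, -254) = 51463/(-234 + 106) = 51463/(-128) = 51463*(-1/128) = -51463/128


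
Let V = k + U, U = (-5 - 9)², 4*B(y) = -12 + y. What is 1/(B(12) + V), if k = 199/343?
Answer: 343/67427 ≈ 0.0050870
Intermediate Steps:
B(y) = -3 + y/4 (B(y) = (-12 + y)/4 = -3 + y/4)
U = 196 (U = (-14)² = 196)
k = 199/343 (k = 199*(1/343) = 199/343 ≈ 0.58018)
V = 67427/343 (V = 199/343 + 196 = 67427/343 ≈ 196.58)
1/(B(12) + V) = 1/((-3 + (¼)*12) + 67427/343) = 1/((-3 + 3) + 67427/343) = 1/(0 + 67427/343) = 1/(67427/343) = 343/67427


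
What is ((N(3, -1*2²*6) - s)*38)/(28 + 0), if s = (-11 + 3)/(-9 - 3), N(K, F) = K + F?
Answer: -1235/42 ≈ -29.405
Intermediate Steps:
N(K, F) = F + K
s = ⅔ (s = -8/(-12) = -8*(-1/12) = ⅔ ≈ 0.66667)
((N(3, -1*2²*6) - s)*38)/(28 + 0) = (((-1*2²*6 + 3) - 1*⅔)*38)/(28 + 0) = (((-1*4*6 + 3) - ⅔)*38)/28 = (((-4*6 + 3) - ⅔)*38)*(1/28) = (((-24 + 3) - ⅔)*38)*(1/28) = ((-21 - ⅔)*38)*(1/28) = -65/3*38*(1/28) = -2470/3*1/28 = -1235/42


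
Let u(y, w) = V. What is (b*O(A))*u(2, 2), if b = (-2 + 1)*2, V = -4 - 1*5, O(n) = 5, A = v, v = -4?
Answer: 90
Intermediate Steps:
A = -4
V = -9 (V = -4 - 5 = -9)
u(y, w) = -9
b = -2 (b = -1*2 = -2)
(b*O(A))*u(2, 2) = -2*5*(-9) = -10*(-9) = 90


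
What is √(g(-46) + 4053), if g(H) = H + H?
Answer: √3961 ≈ 62.936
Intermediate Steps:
g(H) = 2*H
√(g(-46) + 4053) = √(2*(-46) + 4053) = √(-92 + 4053) = √3961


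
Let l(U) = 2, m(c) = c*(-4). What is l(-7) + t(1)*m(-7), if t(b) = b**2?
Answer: 30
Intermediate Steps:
m(c) = -4*c
l(-7) + t(1)*m(-7) = 2 + 1**2*(-4*(-7)) = 2 + 1*28 = 2 + 28 = 30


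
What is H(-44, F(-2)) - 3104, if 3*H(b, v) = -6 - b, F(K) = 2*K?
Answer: -9274/3 ≈ -3091.3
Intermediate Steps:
H(b, v) = -2 - b/3 (H(b, v) = (-6 - b)/3 = -2 - b/3)
H(-44, F(-2)) - 3104 = (-2 - 1/3*(-44)) - 3104 = (-2 + 44/3) - 3104 = 38/3 - 3104 = -9274/3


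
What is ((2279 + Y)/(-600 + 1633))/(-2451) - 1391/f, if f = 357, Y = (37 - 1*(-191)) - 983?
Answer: -1174131107/301294077 ≈ -3.8970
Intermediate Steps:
Y = -755 (Y = (37 + 191) - 983 = 228 - 983 = -755)
((2279 + Y)/(-600 + 1633))/(-2451) - 1391/f = ((2279 - 755)/(-600 + 1633))/(-2451) - 1391/357 = (1524/1033)*(-1/2451) - 1391*1/357 = (1524*(1/1033))*(-1/2451) - 1391/357 = (1524/1033)*(-1/2451) - 1391/357 = -508/843961 - 1391/357 = -1174131107/301294077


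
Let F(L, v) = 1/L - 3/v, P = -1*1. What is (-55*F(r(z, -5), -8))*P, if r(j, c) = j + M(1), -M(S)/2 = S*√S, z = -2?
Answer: 55/8 ≈ 6.8750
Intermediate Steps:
M(S) = -2*S^(3/2) (M(S) = -2*S*√S = -2*S^(3/2))
P = -1
r(j, c) = -2 + j (r(j, c) = j - 2*1^(3/2) = j - 2*1 = j - 2 = -2 + j)
F(L, v) = 1/L - 3/v
(-55*F(r(z, -5), -8))*P = -55*(1/(-2 - 2) - 3/(-8))*(-1) = -55*(1/(-4) - 3*(-⅛))*(-1) = -55*(-¼ + 3/8)*(-1) = -55*⅛*(-1) = -55/8*(-1) = 55/8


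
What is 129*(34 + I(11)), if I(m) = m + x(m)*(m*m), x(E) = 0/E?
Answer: 5805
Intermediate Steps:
x(E) = 0
I(m) = m (I(m) = m + 0*(m*m) = m + 0*m² = m + 0 = m)
129*(34 + I(11)) = 129*(34 + 11) = 129*45 = 5805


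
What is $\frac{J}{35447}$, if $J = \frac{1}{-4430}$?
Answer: $- \frac{1}{157030210} \approx -6.3682 \cdot 10^{-9}$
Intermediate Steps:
$J = - \frac{1}{4430} \approx -0.00022573$
$\frac{J}{35447} = - \frac{1}{4430 \cdot 35447} = \left(- \frac{1}{4430}\right) \frac{1}{35447} = - \frac{1}{157030210}$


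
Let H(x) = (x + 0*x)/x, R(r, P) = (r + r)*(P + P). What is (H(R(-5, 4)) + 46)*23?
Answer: 1081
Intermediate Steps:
R(r, P) = 4*P*r (R(r, P) = (2*r)*(2*P) = 4*P*r)
H(x) = 1 (H(x) = (x + 0)/x = x/x = 1)
(H(R(-5, 4)) + 46)*23 = (1 + 46)*23 = 47*23 = 1081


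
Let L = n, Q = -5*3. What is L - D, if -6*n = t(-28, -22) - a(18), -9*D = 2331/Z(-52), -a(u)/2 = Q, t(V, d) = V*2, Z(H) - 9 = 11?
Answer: 1637/60 ≈ 27.283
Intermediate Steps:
Z(H) = 20 (Z(H) = 9 + 11 = 20)
Q = -15
t(V, d) = 2*V
a(u) = 30 (a(u) = -2*(-15) = 30)
D = -259/20 ≈ -12.950
n = 43/3 (n = -(2*(-28) - 1*30)/6 = -(-56 - 30)/6 = -⅙*(-86) = 43/3 ≈ 14.333)
L = 43/3 ≈ 14.333
L - D = 43/3 - 1*(-259/20) = 43/3 + 259/20 = 1637/60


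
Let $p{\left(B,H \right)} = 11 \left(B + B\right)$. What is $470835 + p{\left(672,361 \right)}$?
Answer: $485619$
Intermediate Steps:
$p{\left(B,H \right)} = 22 B$ ($p{\left(B,H \right)} = 11 \cdot 2 B = 22 B$)
$470835 + p{\left(672,361 \right)} = 470835 + 22 \cdot 672 = 470835 + 14784 = 485619$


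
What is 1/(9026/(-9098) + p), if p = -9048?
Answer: -4549/41163865 ≈ -0.00011051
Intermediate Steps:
1/(9026/(-9098) + p) = 1/(9026/(-9098) - 9048) = 1/(9026*(-1/9098) - 9048) = 1/(-4513/4549 - 9048) = 1/(-41163865/4549) = -4549/41163865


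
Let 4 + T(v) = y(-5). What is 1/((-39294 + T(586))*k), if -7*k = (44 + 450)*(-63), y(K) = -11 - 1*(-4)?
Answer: -1/174750030 ≈ -5.7225e-9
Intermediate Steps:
y(K) = -7 (y(K) = -11 + 4 = -7)
T(v) = -11 (T(v) = -4 - 7 = -11)
k = 4446 (k = -(44 + 450)*(-63)/7 = -494*(-63)/7 = -⅐*(-31122) = 4446)
1/((-39294 + T(586))*k) = 1/(-39294 - 11*4446) = (1/4446)/(-39305) = -1/39305*1/4446 = -1/174750030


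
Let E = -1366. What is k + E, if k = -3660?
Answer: -5026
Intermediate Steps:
k + E = -3660 - 1366 = -5026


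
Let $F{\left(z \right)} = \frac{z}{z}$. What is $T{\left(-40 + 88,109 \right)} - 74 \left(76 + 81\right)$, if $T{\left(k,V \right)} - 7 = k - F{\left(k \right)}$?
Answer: $-11564$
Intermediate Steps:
$F{\left(z \right)} = 1$
$T{\left(k,V \right)} = 6 + k$ ($T{\left(k,V \right)} = 7 + \left(k - 1\right) = 7 + \left(-1 + k\right) = 6 + k$)
$T{\left(-40 + 88,109 \right)} - 74 \left(76 + 81\right) = \left(6 + \left(-40 + 88\right)\right) - 74 \left(76 + 81\right) = \left(6 + 48\right) - 11618 = 54 - 11618 = -11564$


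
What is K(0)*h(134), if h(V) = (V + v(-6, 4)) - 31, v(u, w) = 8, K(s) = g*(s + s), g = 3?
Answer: 0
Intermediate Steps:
K(s) = 6*s (K(s) = 3*(s + s) = 3*(2*s) = 6*s)
h(V) = -23 + V (h(V) = (V + 8) - 31 = (8 + V) - 31 = -23 + V)
K(0)*h(134) = (6*0)*(-23 + 134) = 0*111 = 0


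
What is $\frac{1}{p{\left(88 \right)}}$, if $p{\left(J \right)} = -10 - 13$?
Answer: $- \frac{1}{23} \approx -0.043478$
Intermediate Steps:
$p{\left(J \right)} = -23$
$\frac{1}{p{\left(88 \right)}} = \frac{1}{-23} = - \frac{1}{23}$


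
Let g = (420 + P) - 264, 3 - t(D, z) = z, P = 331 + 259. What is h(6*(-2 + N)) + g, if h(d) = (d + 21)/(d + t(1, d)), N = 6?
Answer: 761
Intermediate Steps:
P = 590
t(D, z) = 3 - z
h(d) = 7 + d/3 (h(d) = (d + 21)/(d + (3 - d)) = (21 + d)/3 = (21 + d)*(⅓) = 7 + d/3)
g = 746 (g = (420 + 590) - 264 = 1010 - 264 = 746)
h(6*(-2 + N)) + g = (7 + (6*(-2 + 6))/3) + 746 = (7 + (6*4)/3) + 746 = (7 + (⅓)*24) + 746 = (7 + 8) + 746 = 15 + 746 = 761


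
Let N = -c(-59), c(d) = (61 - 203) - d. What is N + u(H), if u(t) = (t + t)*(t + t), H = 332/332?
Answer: 87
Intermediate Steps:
c(d) = -142 - d
H = 1 (H = 332*(1/332) = 1)
u(t) = 4*t² (u(t) = (2*t)*(2*t) = 4*t²)
N = 83 (N = -(-142 - 1*(-59)) = -(-142 + 59) = -1*(-83) = 83)
N + u(H) = 83 + 4*1² = 83 + 4*1 = 83 + 4 = 87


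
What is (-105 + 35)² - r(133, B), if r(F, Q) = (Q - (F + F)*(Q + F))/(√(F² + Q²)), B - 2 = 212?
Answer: 4900 + 92088*√63485/63485 ≈ 5265.5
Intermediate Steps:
B = 214 (B = 2 + 212 = 214)
r(F, Q) = (Q - 2*F*(F + Q))/√(F² + Q²)
(-105 + 35)² - r(133, B) = (-105 + 35)² - (214 - 2*133² - 2*133*214)/√(133² + 214²) = (-70)² - (214 - 2*17689 - 56924)/√(17689 + 45796) = 4900 - (214 - 35378 - 56924)/√63485 = 4900 - √63485/63485*(-92088) = 4900 - (-92088)*√63485/63485 = 4900 + 92088*√63485/63485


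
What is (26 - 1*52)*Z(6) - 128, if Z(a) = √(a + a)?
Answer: -128 - 52*√3 ≈ -218.07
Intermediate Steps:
Z(a) = √2*√a (Z(a) = √(2*a) = √2*√a)
(26 - 1*52)*Z(6) - 128 = (26 - 1*52)*(√2*√6) - 128 = (26 - 52)*(2*√3) - 128 = -52*√3 - 128 = -128 - 52*√3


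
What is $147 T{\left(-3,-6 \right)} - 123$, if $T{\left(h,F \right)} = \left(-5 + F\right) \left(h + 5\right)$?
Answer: $-3357$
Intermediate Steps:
$T{\left(h,F \right)} = \left(-5 + F\right) \left(5 + h\right)$
$147 T{\left(-3,-6 \right)} - 123 = 147 \left(-25 - -15 + 5 \left(-6\right) - -18\right) - 123 = 147 \left(-25 + 15 - 30 + 18\right) - 123 = 147 \left(-22\right) - 123 = -3234 - 123 = -3357$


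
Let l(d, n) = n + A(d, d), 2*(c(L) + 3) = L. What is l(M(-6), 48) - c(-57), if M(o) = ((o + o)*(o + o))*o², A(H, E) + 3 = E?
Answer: 10521/2 ≈ 5260.5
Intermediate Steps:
A(H, E) = -3 + E
c(L) = -3 + L/2
M(o) = 4*o⁴ (M(o) = ((2*o)*(2*o))*o² = (4*o²)*o² = 4*o⁴)
l(d, n) = -3 + d + n (l(d, n) = n + (-3 + d) = -3 + d + n)
l(M(-6), 48) - c(-57) = (-3 + 4*(-6)⁴ + 48) - (-3 + (½)*(-57)) = (-3 + 4*1296 + 48) - (-3 - 57/2) = (-3 + 5184 + 48) - 1*(-63/2) = 5229 + 63/2 = 10521/2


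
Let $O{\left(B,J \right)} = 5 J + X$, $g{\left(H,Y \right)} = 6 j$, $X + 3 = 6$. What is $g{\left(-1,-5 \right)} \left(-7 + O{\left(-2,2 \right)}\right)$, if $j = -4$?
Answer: $-144$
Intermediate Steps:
$X = 3$ ($X = -3 + 6 = 3$)
$g{\left(H,Y \right)} = -24$ ($g{\left(H,Y \right)} = 6 \left(-4\right) = -24$)
$O{\left(B,J \right)} = 3 + 5 J$ ($O{\left(B,J \right)} = 5 J + 3 = 3 + 5 J$)
$g{\left(-1,-5 \right)} \left(-7 + O{\left(-2,2 \right)}\right) = - 24 \left(-7 + \left(3 + 5 \cdot 2\right)\right) = - 24 \left(-7 + \left(3 + 10\right)\right) = - 24 \left(-7 + 13\right) = \left(-24\right) 6 = -144$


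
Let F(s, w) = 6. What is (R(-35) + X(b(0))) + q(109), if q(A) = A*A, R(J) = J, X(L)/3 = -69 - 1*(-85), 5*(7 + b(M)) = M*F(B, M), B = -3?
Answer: 11894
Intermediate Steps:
b(M) = -7 + 6*M/5 (b(M) = -7 + (M*6)/5 = -7 + (6*M)/5 = -7 + 6*M/5)
X(L) = 48 (X(L) = 3*(-69 - 1*(-85)) = 3*(-69 + 85) = 3*16 = 48)
q(A) = A**2
(R(-35) + X(b(0))) + q(109) = (-35 + 48) + 109**2 = 13 + 11881 = 11894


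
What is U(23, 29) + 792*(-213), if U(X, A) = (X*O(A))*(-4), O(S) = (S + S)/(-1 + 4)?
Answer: -511424/3 ≈ -1.7047e+5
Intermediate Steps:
O(S) = 2*S/3 (O(S) = (2*S)/3 = (2*S)*(⅓) = 2*S/3)
U(X, A) = -8*A*X/3 (U(X, A) = (X*(2*A/3))*(-4) = (2*A*X/3)*(-4) = -8*A*X/3)
U(23, 29) + 792*(-213) = -8/3*29*23 + 792*(-213) = -5336/3 - 168696 = -511424/3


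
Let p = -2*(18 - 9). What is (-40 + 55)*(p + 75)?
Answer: 855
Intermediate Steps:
p = -18 (p = -2*9 = -18)
(-40 + 55)*(p + 75) = (-40 + 55)*(-18 + 75) = 15*57 = 855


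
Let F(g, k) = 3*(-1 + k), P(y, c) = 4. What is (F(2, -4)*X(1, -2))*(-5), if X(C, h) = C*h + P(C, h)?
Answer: 150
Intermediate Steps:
X(C, h) = 4 + C*h (X(C, h) = C*h + 4 = 4 + C*h)
F(g, k) = -3 + 3*k
(F(2, -4)*X(1, -2))*(-5) = ((-3 + 3*(-4))*(4 + 1*(-2)))*(-5) = ((-3 - 12)*(4 - 2))*(-5) = -15*2*(-5) = -30*(-5) = 150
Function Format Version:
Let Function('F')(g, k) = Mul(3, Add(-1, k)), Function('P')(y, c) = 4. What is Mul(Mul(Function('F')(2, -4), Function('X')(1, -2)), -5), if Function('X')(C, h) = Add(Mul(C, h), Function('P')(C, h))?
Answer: 150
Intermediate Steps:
Function('X')(C, h) = Add(4, Mul(C, h)) (Function('X')(C, h) = Add(Mul(C, h), 4) = Add(4, Mul(C, h)))
Function('F')(g, k) = Add(-3, Mul(3, k))
Mul(Mul(Function('F')(2, -4), Function('X')(1, -2)), -5) = Mul(Mul(Add(-3, Mul(3, -4)), Add(4, Mul(1, -2))), -5) = Mul(Mul(Add(-3, -12), Add(4, -2)), -5) = Mul(Mul(-15, 2), -5) = Mul(-30, -5) = 150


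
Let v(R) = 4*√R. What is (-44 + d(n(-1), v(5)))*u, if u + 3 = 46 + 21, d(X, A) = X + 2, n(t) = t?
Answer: -2752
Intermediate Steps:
d(X, A) = 2 + X
u = 64 (u = -3 + (46 + 21) = -3 + 67 = 64)
(-44 + d(n(-1), v(5)))*u = (-44 + (2 - 1))*64 = (-44 + 1)*64 = -43*64 = -2752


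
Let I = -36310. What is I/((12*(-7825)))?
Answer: 3631/9390 ≈ 0.38669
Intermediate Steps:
I/((12*(-7825))) = -36310/(12*(-7825)) = -36310/(-93900) = -36310*(-1/93900) = 3631/9390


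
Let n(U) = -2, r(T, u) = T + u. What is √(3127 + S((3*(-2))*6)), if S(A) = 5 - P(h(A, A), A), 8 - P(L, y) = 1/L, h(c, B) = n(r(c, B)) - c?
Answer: √3611378/34 ≈ 55.893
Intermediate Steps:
h(c, B) = -2 - c
P(L, y) = 8 - 1/L
S(A) = -3 + 1/(-2 - A) (S(A) = 5 - (8 - 1/(-2 - A)) = 5 + (-8 + 1/(-2 - A)) = -3 + 1/(-2 - A))
√(3127 + S((3*(-2))*6)) = √(3127 + (-7 - 3*3*(-2)*6)/(2 + (3*(-2))*6)) = √(3127 + (-7 - (-18)*6)/(2 - 6*6)) = √(3127 + (-7 - 3*(-36))/(2 - 36)) = √(3127 + (-7 + 108)/(-34)) = √(3127 - 1/34*101) = √(3127 - 101/34) = √(106217/34) = √3611378/34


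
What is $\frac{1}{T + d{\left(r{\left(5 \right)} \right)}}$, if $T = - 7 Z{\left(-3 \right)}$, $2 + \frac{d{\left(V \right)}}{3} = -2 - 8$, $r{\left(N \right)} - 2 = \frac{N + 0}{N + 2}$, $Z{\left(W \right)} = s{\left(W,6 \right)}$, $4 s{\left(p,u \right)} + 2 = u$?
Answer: $- \frac{1}{43} \approx -0.023256$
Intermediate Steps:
$s{\left(p,u \right)} = - \frac{1}{2} + \frac{u}{4}$
$Z{\left(W \right)} = 1$ ($Z{\left(W \right)} = - \frac{1}{2} + \frac{1}{4} \cdot 6 = - \frac{1}{2} + \frac{3}{2} = 1$)
$r{\left(N \right)} = 2 + \frac{N}{2 + N}$ ($r{\left(N \right)} = 2 + \frac{N + 0}{N + 2} = 2 + \frac{N}{2 + N}$)
$d{\left(V \right)} = -36$ ($d{\left(V \right)} = -6 + 3 \left(-2 - 8\right) = -6 + 3 \left(-10\right) = -6 - 30 = -36$)
$T = -7$ ($T = \left(-7\right) 1 = -7$)
$\frac{1}{T + d{\left(r{\left(5 \right)} \right)}} = \frac{1}{-7 - 36} = \frac{1}{-43} = - \frac{1}{43}$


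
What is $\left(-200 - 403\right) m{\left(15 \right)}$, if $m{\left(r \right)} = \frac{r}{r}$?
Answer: $-603$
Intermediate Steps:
$m{\left(r \right)} = 1$
$\left(-200 - 403\right) m{\left(15 \right)} = \left(-200 - 403\right) 1 = \left(-603\right) 1 = -603$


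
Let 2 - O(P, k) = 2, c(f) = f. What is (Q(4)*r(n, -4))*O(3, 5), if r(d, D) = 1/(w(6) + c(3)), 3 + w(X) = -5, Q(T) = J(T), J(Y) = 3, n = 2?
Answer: 0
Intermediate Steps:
Q(T) = 3
O(P, k) = 0 (O(P, k) = 2 - 1*2 = 2 - 2 = 0)
w(X) = -8 (w(X) = -3 - 5 = -8)
r(d, D) = -1/5 (r(d, D) = 1/(-8 + 3) = 1/(-5) = -1/5)
(Q(4)*r(n, -4))*O(3, 5) = (3*(-1/5))*0 = -3/5*0 = 0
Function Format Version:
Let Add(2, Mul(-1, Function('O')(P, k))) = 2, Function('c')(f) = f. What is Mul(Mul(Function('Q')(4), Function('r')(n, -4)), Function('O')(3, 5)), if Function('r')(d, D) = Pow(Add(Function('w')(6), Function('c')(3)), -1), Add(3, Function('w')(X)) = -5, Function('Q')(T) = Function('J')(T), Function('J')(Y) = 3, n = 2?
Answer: 0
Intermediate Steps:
Function('Q')(T) = 3
Function('O')(P, k) = 0 (Function('O')(P, k) = Add(2, Mul(-1, 2)) = Add(2, -2) = 0)
Function('w')(X) = -8 (Function('w')(X) = Add(-3, -5) = -8)
Function('r')(d, D) = Rational(-1, 5) (Function('r')(d, D) = Pow(Add(-8, 3), -1) = Pow(-5, -1) = Rational(-1, 5))
Mul(Mul(Function('Q')(4), Function('r')(n, -4)), Function('O')(3, 5)) = Mul(Mul(3, Rational(-1, 5)), 0) = Mul(Rational(-3, 5), 0) = 0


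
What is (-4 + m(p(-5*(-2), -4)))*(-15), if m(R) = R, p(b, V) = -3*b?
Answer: 510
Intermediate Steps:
(-4 + m(p(-5*(-2), -4)))*(-15) = (-4 - (-15)*(-2))*(-15) = (-4 - 3*10)*(-15) = (-4 - 30)*(-15) = -34*(-15) = 510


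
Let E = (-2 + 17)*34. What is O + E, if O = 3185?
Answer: 3695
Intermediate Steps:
E = 510 (E = 15*34 = 510)
O + E = 3185 + 510 = 3695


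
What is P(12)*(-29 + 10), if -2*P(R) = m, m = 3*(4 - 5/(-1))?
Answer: 513/2 ≈ 256.50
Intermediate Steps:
m = 27 (m = 3*(4 - 5*(-1)) = 3*(4 + 5) = 3*9 = 27)
P(R) = -27/2 (P(R) = -½*27 = -27/2)
P(12)*(-29 + 10) = -27*(-29 + 10)/2 = -27/2*(-19) = 513/2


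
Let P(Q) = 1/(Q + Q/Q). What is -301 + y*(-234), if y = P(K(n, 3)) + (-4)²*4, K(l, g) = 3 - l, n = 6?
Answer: -15160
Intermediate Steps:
P(Q) = 1/(1 + Q) (P(Q) = 1/(Q + 1) = 1/(1 + Q))
y = 127/2 (y = 1/(1 + (3 - 1*6)) + (-4)²*4 = 1/(1 + (3 - 6)) + 16*4 = 1/(1 - 3) + 64 = 1/(-2) + 64 = -½ + 64 = 127/2 ≈ 63.500)
-301 + y*(-234) = -301 + (127/2)*(-234) = -301 - 14859 = -15160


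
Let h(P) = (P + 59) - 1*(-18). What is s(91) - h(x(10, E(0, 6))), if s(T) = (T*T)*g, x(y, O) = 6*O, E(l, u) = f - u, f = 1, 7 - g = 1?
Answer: 49639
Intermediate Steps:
g = 6 (g = 7 - 1*1 = 7 - 1 = 6)
E(l, u) = 1 - u
s(T) = 6*T² (s(T) = (T*T)*6 = T²*6 = 6*T²)
h(P) = 77 + P (h(P) = (59 + P) + 18 = 77 + P)
s(91) - h(x(10, E(0, 6))) = 6*91² - (77 + 6*(1 - 1*6)) = 6*8281 - (77 + 6*(1 - 6)) = 49686 - (77 + 6*(-5)) = 49686 - (77 - 30) = 49686 - 1*47 = 49686 - 47 = 49639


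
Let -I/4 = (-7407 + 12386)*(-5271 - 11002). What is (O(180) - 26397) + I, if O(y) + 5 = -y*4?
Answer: 324065946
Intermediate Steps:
O(y) = -5 - 4*y (O(y) = -5 - y*4 = -5 - 4*y)
I = 324093068 (I = -4*(-7407 + 12386)*(-5271 - 11002) = -19916*(-16273) = -4*(-81023267) = 324093068)
(O(180) - 26397) + I = ((-5 - 4*180) - 26397) + 324093068 = ((-5 - 720) - 26397) + 324093068 = (-725 - 26397) + 324093068 = -27122 + 324093068 = 324065946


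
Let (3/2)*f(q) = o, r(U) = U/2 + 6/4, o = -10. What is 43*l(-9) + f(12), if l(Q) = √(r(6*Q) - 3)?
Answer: -20/3 + 43*I*√114/2 ≈ -6.6667 + 229.56*I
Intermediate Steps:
r(U) = 3/2 + U/2 (r(U) = U*(½) + 6*(¼) = U/2 + 3/2 = 3/2 + U/2)
f(q) = -20/3 (f(q) = (⅔)*(-10) = -20/3)
l(Q) = √(-3/2 + 3*Q) (l(Q) = √((3/2 + (6*Q)/2) - 3) = √((3/2 + 3*Q) - 3) = √(-3/2 + 3*Q))
43*l(-9) + f(12) = 43*(√(-6 + 12*(-9))/2) - 20/3 = 43*(√(-6 - 108)/2) - 20/3 = 43*(√(-114)/2) - 20/3 = 43*((I*√114)/2) - 20/3 = 43*(I*√114/2) - 20/3 = 43*I*√114/2 - 20/3 = -20/3 + 43*I*√114/2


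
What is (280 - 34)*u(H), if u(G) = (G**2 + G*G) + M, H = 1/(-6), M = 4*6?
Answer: 17753/3 ≈ 5917.7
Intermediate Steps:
M = 24
H = -1/6 ≈ -0.16667
u(G) = 24 + 2*G**2 (u(G) = (G**2 + G*G) + 24 = (G**2 + G**2) + 24 = 2*G**2 + 24 = 24 + 2*G**2)
(280 - 34)*u(H) = (280 - 34)*(24 + 2*(-1/6)**2) = 246*(24 + 2*(1/36)) = 246*(24 + 1/18) = 246*(433/18) = 17753/3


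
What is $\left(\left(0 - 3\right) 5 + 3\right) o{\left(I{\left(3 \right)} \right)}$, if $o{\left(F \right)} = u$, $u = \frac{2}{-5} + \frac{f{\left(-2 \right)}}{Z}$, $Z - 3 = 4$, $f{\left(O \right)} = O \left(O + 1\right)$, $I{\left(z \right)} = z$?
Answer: $\frac{48}{35} \approx 1.3714$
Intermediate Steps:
$f{\left(O \right)} = O \left(1 + O\right)$
$Z = 7$ ($Z = 3 + 4 = 7$)
$u = - \frac{4}{35}$ ($u = \frac{2}{-5} + \frac{\left(-2\right) \left(1 - 2\right)}{7} = 2 \left(- \frac{1}{5}\right) + \left(-2\right) \left(-1\right) \frac{1}{7} = - \frac{2}{5} + 2 \cdot \frac{1}{7} = - \frac{2}{5} + \frac{2}{7} = - \frac{4}{35} \approx -0.11429$)
$o{\left(F \right)} = - \frac{4}{35}$
$\left(\left(0 - 3\right) 5 + 3\right) o{\left(I{\left(3 \right)} \right)} = \left(\left(0 - 3\right) 5 + 3\right) \left(- \frac{4}{35}\right) = \left(\left(-3\right) 5 + 3\right) \left(- \frac{4}{35}\right) = \left(-15 + 3\right) \left(- \frac{4}{35}\right) = \left(-12\right) \left(- \frac{4}{35}\right) = \frac{48}{35}$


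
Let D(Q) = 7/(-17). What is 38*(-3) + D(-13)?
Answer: -1945/17 ≈ -114.41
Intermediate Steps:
D(Q) = -7/17 (D(Q) = 7*(-1/17) = -7/17)
38*(-3) + D(-13) = 38*(-3) - 7/17 = -114 - 7/17 = -1945/17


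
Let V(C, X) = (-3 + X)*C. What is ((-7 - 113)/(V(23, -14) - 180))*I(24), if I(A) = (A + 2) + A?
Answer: 6000/571 ≈ 10.508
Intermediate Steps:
V(C, X) = C*(-3 + X)
I(A) = 2 + 2*A (I(A) = (2 + A) + A = 2 + 2*A)
((-7 - 113)/(V(23, -14) - 180))*I(24) = ((-7 - 113)/(23*(-3 - 14) - 180))*(2 + 2*24) = (-120/(23*(-17) - 180))*(2 + 48) = -120/(-391 - 180)*50 = -120/(-571)*50 = -120*(-1/571)*50 = (120/571)*50 = 6000/571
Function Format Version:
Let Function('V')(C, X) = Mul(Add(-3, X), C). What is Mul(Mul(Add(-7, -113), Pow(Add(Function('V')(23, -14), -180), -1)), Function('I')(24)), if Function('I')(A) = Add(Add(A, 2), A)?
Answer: Rational(6000, 571) ≈ 10.508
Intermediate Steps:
Function('V')(C, X) = Mul(C, Add(-3, X))
Function('I')(A) = Add(2, Mul(2, A)) (Function('I')(A) = Add(Add(2, A), A) = Add(2, Mul(2, A)))
Mul(Mul(Add(-7, -113), Pow(Add(Function('V')(23, -14), -180), -1)), Function('I')(24)) = Mul(Mul(Add(-7, -113), Pow(Add(Mul(23, Add(-3, -14)), -180), -1)), Add(2, Mul(2, 24))) = Mul(Mul(-120, Pow(Add(Mul(23, -17), -180), -1)), Add(2, 48)) = Mul(Mul(-120, Pow(Add(-391, -180), -1)), 50) = Mul(Mul(-120, Pow(-571, -1)), 50) = Mul(Mul(-120, Rational(-1, 571)), 50) = Mul(Rational(120, 571), 50) = Rational(6000, 571)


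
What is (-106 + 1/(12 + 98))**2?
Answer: 135932281/12100 ≈ 11234.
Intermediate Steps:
(-106 + 1/(12 + 98))**2 = (-106 + 1/110)**2 = (-11659/110)**2 = 135932281/12100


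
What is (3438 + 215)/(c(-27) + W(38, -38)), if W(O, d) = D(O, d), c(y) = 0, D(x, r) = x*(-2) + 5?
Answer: -3653/71 ≈ -51.451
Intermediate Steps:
D(x, r) = 5 - 2*x (D(x, r) = -2*x + 5 = 5 - 2*x)
W(O, d) = 5 - 2*O
(3438 + 215)/(c(-27) + W(38, -38)) = (3438 + 215)/(0 + (5 - 2*38)) = 3653/(0 + (5 - 76)) = 3653/(0 - 71) = 3653/(-71) = 3653*(-1/71) = -3653/71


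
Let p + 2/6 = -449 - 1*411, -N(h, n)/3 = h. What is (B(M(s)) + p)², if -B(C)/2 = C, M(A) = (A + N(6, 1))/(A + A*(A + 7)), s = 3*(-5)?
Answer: 8148492361/11025 ≈ 7.3909e+5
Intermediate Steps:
s = -15
N(h, n) = -3*h
M(A) = (-18 + A)/(A + A*(7 + A)) (M(A) = (A - 3*6)/(A + A*(A + 7)) = (A - 18)/(A + A*(7 + A)) = (-18 + A)/(A + A*(7 + A)))
B(C) = -2*C
p = -2581/3 (p = -⅓ + (-449 - 1*411) = -⅓ + (-449 - 411) = -⅓ - 860 = -2581/3 ≈ -860.33)
(B(M(s)) + p)² = (-2*(-18 - 15)/((-15)*(8 - 15)) - 2581/3)² = (-(-2)*(-33)/(15*(-7)) - 2581/3)² = (-(-2)*(-1)*(-33)/(15*7) - 2581/3)² = (-2*(-11/35) - 2581/3)² = (22/35 - 2581/3)² = (-90269/105)² = 8148492361/11025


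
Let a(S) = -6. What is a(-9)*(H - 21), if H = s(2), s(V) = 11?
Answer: 60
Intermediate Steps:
H = 11
a(-9)*(H - 21) = -6*(11 - 21) = -6*(-10) = 60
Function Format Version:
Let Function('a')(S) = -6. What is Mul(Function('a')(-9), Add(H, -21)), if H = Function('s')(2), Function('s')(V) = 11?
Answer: 60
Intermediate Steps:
H = 11
Mul(Function('a')(-9), Add(H, -21)) = Mul(-6, Add(11, -21)) = Mul(-6, -10) = 60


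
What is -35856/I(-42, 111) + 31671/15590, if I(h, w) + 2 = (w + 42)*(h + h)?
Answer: 483047037/100196930 ≈ 4.8210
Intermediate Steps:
I(h, w) = -2 + 2*h*(42 + w) (I(h, w) = -2 + (w + 42)*(h + h) = -2 + (42 + w)*(2*h) = -2 + 2*h*(42 + w))
-35856/I(-42, 111) + 31671/15590 = -35856/(-2 + 84*(-42) + 2*(-42)*111) + 31671/15590 = -35856/(-2 - 3528 - 9324) + 31671*(1/15590) = -35856/(-12854) + 31671/15590 = -35856*(-1/12854) + 31671/15590 = 17928/6427 + 31671/15590 = 483047037/100196930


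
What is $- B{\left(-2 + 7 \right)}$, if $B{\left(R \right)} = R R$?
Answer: $-25$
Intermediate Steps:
$B{\left(R \right)} = R^{2}$
$- B{\left(-2 + 7 \right)} = - \left(-2 + 7\right)^{2} = - 5^{2} = \left(-1\right) 25 = -25$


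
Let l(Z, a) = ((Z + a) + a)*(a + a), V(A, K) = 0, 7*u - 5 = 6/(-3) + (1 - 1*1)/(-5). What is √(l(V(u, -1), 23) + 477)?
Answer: √2593 ≈ 50.922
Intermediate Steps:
u = 3/7 (u = 5/7 + (6/(-3) + (1 - 1*1)/(-5))/7 = 5/7 + (6*(-⅓) + (1 - 1)*(-⅕))/7 = 5/7 + (-2 + 0*(-⅕))/7 = 5/7 + (-2 + 0)/7 = 5/7 + (⅐)*(-2) = 5/7 - 2/7 = 3/7 ≈ 0.42857)
l(Z, a) = 2*a*(Z + 2*a) (l(Z, a) = (Z + 2*a)*(2*a) = 2*a*(Z + 2*a))
√(l(V(u, -1), 23) + 477) = √(2*23*(0 + 2*23) + 477) = √(2*23*(0 + 46) + 477) = √(2*23*46 + 477) = √(2116 + 477) = √2593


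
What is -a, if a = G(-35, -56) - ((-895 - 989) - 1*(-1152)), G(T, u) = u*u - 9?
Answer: -3859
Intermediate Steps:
G(T, u) = -9 + u² (G(T, u) = u² - 9 = -9 + u²)
a = 3859 (a = (-9 + (-56)²) - ((-895 - 989) - 1*(-1152)) = (-9 + 3136) - (-1884 + 1152) = 3127 - 1*(-732) = 3127 + 732 = 3859)
-a = -1*3859 = -3859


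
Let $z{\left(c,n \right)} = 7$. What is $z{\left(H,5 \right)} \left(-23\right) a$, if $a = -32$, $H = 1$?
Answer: $5152$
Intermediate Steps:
$z{\left(H,5 \right)} \left(-23\right) a = 7 \left(-23\right) \left(-32\right) = \left(-161\right) \left(-32\right) = 5152$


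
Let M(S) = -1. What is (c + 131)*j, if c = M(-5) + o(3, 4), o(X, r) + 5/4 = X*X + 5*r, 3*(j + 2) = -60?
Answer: -6941/2 ≈ -3470.5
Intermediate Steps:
j = -22 (j = -2 + (1/3)*(-60) = -2 - 20 = -22)
o(X, r) = -5/4 + X**2 + 5*r (o(X, r) = -5/4 + (X*X + 5*r) = -5/4 + (X**2 + 5*r) = -5/4 + X**2 + 5*r)
c = 107/4 (c = -1 + (-5/4 + 3**2 + 5*4) = -1 + (-5/4 + 9 + 20) = -1 + 111/4 = 107/4 ≈ 26.750)
(c + 131)*j = (107/4 + 131)*(-22) = (631/4)*(-22) = -6941/2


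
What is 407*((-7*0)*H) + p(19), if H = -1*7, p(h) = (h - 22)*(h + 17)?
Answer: -108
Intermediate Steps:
p(h) = (-22 + h)*(17 + h)
H = -7
407*((-7*0)*H) + p(19) = 407*(-7*0*(-7)) + (-374 + 19**2 - 5*19) = 407*(0*(-7)) + (-374 + 361 - 95) = 407*0 - 108 = 0 - 108 = -108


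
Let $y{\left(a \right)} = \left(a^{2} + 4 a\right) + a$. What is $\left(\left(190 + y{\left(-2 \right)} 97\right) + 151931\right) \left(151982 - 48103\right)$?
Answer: $15741719781$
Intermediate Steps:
$y{\left(a \right)} = a^{2} + 5 a$
$\left(\left(190 + y{\left(-2 \right)} 97\right) + 151931\right) \left(151982 - 48103\right) = \left(\left(190 + - 2 \left(5 - 2\right) 97\right) + 151931\right) \left(151982 - 48103\right) = \left(\left(190 + \left(-2\right) 3 \cdot 97\right) + 151931\right) 103879 = \left(\left(190 - 582\right) + 151931\right) 103879 = \left(-392 + 151931\right) 103879 = 151539 \cdot 103879 = 15741719781$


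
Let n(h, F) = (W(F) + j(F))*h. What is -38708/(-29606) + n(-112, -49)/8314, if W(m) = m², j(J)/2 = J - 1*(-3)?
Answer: -1833632534/61536071 ≈ -29.798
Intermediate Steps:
j(J) = 6 + 2*J (j(J) = 2*(J - 1*(-3)) = 2*(J + 3) = 2*(3 + J) = 6 + 2*J)
n(h, F) = h*(6 + F² + 2*F) (n(h, F) = (F² + (6 + 2*F))*h = (6 + F² + 2*F)*h = h*(6 + F² + 2*F))
-38708/(-29606) + n(-112, -49)/8314 = -38708/(-29606) - 112*(6 + (-49)² + 2*(-49))/8314 = -38708*(-1/29606) - 112*(6 + 2401 - 98)*(1/8314) = 19354/14803 - 112*2309*(1/8314) = 19354/14803 - 258608*1/8314 = 19354/14803 - 129304/4157 = -1833632534/61536071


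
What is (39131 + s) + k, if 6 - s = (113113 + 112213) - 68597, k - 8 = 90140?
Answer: -27444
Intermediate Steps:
k = 90148 (k = 8 + 90140 = 90148)
s = -156723 (s = 6 - ((113113 + 112213) - 68597) = 6 - (225326 - 68597) = 6 - 1*156729 = 6 - 156729 = -156723)
(39131 + s) + k = (39131 - 156723) + 90148 = -117592 + 90148 = -27444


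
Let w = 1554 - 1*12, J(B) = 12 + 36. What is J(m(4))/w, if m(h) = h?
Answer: 8/257 ≈ 0.031128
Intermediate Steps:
J(B) = 48
w = 1542 (w = 1554 - 12 = 1542)
J(m(4))/w = 48/1542 = 48*(1/1542) = 8/257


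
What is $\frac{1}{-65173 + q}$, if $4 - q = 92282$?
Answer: $- \frac{1}{157451} \approx -6.3512 \cdot 10^{-6}$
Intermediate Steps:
$q = -92278$ ($q = 4 - 92282 = -92278$)
$\frac{1}{-65173 + q} = \frac{1}{-65173 - 92278} = \frac{1}{-157451} = - \frac{1}{157451}$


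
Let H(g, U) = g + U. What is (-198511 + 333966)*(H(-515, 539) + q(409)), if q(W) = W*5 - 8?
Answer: 279172755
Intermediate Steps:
q(W) = -8 + 5*W (q(W) = 5*W - 8 = -8 + 5*W)
H(g, U) = U + g
(-198511 + 333966)*(H(-515, 539) + q(409)) = (-198511 + 333966)*((539 - 515) + (-8 + 5*409)) = 135455*(24 + (-8 + 2045)) = 135455*(24 + 2037) = 135455*2061 = 279172755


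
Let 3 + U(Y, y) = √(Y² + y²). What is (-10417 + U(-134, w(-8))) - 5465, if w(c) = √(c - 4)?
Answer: -15885 + 2*√4486 ≈ -15751.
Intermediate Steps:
w(c) = √(-4 + c)
U(Y, y) = -3 + √(Y² + y²)
(-10417 + U(-134, w(-8))) - 5465 = (-10417 + (-3 + √((-134)² + (√(-4 - 8))²))) - 5465 = (-10417 + (-3 + √(17956 + (√(-12))²))) - 5465 = (-10417 + (-3 + √(17956 + (2*I*√3)²))) - 5465 = (-10417 + (-3 + √(17956 - 12))) - 5465 = (-10417 + (-3 + √17944)) - 5465 = (-10417 + (-3 + 2*√4486)) - 5465 = (-10420 + 2*√4486) - 5465 = -15885 + 2*√4486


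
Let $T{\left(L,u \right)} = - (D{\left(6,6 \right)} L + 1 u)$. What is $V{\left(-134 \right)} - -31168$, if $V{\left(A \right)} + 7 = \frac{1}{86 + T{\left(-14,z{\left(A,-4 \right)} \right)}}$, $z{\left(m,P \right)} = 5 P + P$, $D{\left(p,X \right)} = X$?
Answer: $\frac{6045235}{194} \approx 31161.0$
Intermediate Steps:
$z{\left(m,P \right)} = 6 P$
$T{\left(L,u \right)} = - u - 6 L$ ($T{\left(L,u \right)} = - (6 L + 1 u) = - (6 L + u) = - (u + 6 L) = - u - 6 L$)
$V{\left(A \right)} = - \frac{1357}{194}$ ($V{\left(A \right)} = -7 + \frac{1}{86 - \left(-84 + 6 \left(-4\right)\right)} = -7 + \frac{1}{86 + \left(\left(-1\right) \left(-24\right) + 84\right)} = -7 + \frac{1}{86 + \left(24 + 84\right)} = -7 + \frac{1}{86 + 108} = -7 + \frac{1}{194} = - \frac{1357}{194}$)
$V{\left(-134 \right)} - -31168 = - \frac{1357}{194} - -31168 = - \frac{1357}{194} + 31168 = \frac{6045235}{194}$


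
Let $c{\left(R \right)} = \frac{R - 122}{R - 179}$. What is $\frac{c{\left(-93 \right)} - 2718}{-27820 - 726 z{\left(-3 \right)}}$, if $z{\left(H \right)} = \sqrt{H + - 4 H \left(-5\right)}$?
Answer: $\frac{5140308355}{54886756784} - \frac{804859209 i \sqrt{7}}{109773513568} \approx 0.093653 - 0.019399 i$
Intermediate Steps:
$c{\left(R \right)} = \frac{-122 + R}{-179 + R}$
$z{\left(H \right)} = \sqrt{21} \sqrt{H}$ ($z{\left(H \right)} = \sqrt{H + 20 H} = \sqrt{21 H} = \sqrt{21} \sqrt{H}$)
$\frac{c{\left(-93 \right)} - 2718}{-27820 - 726 z{\left(-3 \right)}} = \frac{\frac{-122 - 93}{-179 - 93} - 2718}{-27820 - 726 \sqrt{21} \sqrt{-3}} = \frac{\frac{1}{-272} \left(-215\right) - 2718}{-27820 - 726 \sqrt{21} i \sqrt{3}} = \frac{\left(- \frac{1}{272}\right) \left(-215\right) - 2718}{-27820 - 726 \cdot 3 i \sqrt{7}} = \frac{\frac{215}{272} - 2718}{-27820 - 2178 i \sqrt{7}} = - \frac{739081}{272 \left(-27820 - 2178 i \sqrt{7}\right)}$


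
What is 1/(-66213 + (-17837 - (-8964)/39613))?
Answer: -39613/3329463686 ≈ -1.1898e-5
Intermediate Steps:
1/(-66213 + (-17837 - (-8964)/39613)) = 1/(-66213 + (-17837 - 1*(-8964/39613))) = 1/(-66213 + (-17837 + 8964/39613)) = 1/(-66213 - 706568117/39613) = 1/(-3329463686/39613) = -39613/3329463686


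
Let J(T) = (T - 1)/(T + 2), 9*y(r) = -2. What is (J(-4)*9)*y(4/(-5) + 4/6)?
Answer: -5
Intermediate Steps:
y(r) = -2/9 (y(r) = (⅑)*(-2) = -2/9)
J(T) = (-1 + T)/(2 + T)
(J(-4)*9)*y(4/(-5) + 4/6) = (((-1 - 4)/(2 - 4))*9)*(-2/9) = ((-5/(-2))*9)*(-2/9) = (-½*(-5)*9)*(-2/9) = ((5/2)*9)*(-2/9) = (45/2)*(-2/9) = -5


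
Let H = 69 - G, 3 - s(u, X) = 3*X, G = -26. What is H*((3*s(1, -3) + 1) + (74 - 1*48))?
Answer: 5985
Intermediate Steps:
s(u, X) = 3 - 3*X
H = 95 (H = 69 - 1*(-26) = 69 + 26 = 95)
H*((3*s(1, -3) + 1) + (74 - 1*48)) = 95*((3*(3 - 3*(-3)) + 1) + (74 - 1*48)) = 95*((3*(3 + 9) + 1) + (74 - 48)) = 95*((3*12 + 1) + 26) = 95*((36 + 1) + 26) = 95*(37 + 26) = 95*63 = 5985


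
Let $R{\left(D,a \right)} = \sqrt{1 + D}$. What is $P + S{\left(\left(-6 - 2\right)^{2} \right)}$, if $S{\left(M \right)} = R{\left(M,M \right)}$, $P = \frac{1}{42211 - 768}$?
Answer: $\frac{1}{41443} + \sqrt{65} \approx 8.0623$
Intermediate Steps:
$P = \frac{1}{41443} \approx 2.413 \cdot 10^{-5}$
$S{\left(M \right)} = \sqrt{1 + M}$
$P + S{\left(\left(-6 - 2\right)^{2} \right)} = \frac{1}{41443} + \sqrt{1 + \left(-6 - 2\right)^{2}} = \frac{1}{41443} + \sqrt{1 + \left(-8\right)^{2}} = \frac{1}{41443} + \sqrt{1 + 64} = \frac{1}{41443} + \sqrt{65}$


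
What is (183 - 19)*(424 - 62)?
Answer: 59368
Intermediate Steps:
(183 - 19)*(424 - 62) = 164*362 = 59368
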